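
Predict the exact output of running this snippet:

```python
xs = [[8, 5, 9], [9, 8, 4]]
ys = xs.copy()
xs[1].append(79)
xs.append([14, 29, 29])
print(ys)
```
[[8, 5, 9], [9, 8, 4, 79]]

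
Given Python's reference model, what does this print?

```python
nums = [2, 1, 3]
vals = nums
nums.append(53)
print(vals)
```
[2, 1, 3, 53]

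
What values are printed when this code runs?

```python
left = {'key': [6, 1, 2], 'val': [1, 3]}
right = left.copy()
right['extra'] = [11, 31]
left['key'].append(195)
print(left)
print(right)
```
{'key': [6, 1, 2, 195], 'val': [1, 3]}
{'key': [6, 1, 2, 195], 'val': [1, 3], 'extra': [11, 31]}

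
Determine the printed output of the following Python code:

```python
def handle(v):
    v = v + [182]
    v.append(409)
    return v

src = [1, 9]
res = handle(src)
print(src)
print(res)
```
[1, 9]
[1, 9, 182, 409]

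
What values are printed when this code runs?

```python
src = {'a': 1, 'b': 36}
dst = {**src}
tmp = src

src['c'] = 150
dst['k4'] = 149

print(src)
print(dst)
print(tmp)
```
{'a': 1, 'b': 36, 'c': 150}
{'a': 1, 'b': 36, 'k4': 149}
{'a': 1, 'b': 36, 'c': 150}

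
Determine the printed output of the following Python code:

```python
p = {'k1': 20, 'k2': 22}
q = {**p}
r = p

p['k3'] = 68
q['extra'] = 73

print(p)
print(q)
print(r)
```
{'k1': 20, 'k2': 22, 'k3': 68}
{'k1': 20, 'k2': 22, 'extra': 73}
{'k1': 20, 'k2': 22, 'k3': 68}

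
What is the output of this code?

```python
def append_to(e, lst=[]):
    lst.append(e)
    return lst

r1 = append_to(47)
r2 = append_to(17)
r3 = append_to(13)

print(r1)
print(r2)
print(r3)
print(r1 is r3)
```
[47, 17, 13]
[47, 17, 13]
[47, 17, 13]
True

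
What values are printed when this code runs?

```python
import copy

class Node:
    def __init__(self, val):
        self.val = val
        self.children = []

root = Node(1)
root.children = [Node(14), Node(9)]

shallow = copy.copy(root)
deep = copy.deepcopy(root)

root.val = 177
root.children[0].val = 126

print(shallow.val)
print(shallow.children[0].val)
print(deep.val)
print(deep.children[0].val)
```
1
126
1
14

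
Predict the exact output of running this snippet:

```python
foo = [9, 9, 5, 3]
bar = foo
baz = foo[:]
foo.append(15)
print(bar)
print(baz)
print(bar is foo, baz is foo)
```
[9, 9, 5, 3, 15]
[9, 9, 5, 3]
True False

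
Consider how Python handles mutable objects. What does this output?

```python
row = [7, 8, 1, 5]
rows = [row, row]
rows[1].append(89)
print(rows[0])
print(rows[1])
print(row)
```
[7, 8, 1, 5, 89]
[7, 8, 1, 5, 89]
[7, 8, 1, 5, 89]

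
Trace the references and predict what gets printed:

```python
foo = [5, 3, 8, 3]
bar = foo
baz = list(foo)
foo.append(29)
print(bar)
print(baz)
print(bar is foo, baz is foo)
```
[5, 3, 8, 3, 29]
[5, 3, 8, 3]
True False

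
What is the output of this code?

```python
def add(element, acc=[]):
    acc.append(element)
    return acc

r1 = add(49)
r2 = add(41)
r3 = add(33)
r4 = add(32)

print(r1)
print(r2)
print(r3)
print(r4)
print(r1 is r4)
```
[49, 41, 33, 32]
[49, 41, 33, 32]
[49, 41, 33, 32]
[49, 41, 33, 32]
True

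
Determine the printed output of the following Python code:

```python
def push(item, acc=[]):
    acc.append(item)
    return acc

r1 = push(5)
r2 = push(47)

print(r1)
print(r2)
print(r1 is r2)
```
[5, 47]
[5, 47]
True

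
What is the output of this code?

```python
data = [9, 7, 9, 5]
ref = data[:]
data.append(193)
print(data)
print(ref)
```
[9, 7, 9, 5, 193]
[9, 7, 9, 5]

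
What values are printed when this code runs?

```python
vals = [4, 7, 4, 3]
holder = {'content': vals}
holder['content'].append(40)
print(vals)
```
[4, 7, 4, 3, 40]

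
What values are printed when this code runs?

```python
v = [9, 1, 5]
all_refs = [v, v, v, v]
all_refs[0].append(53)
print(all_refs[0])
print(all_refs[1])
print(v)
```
[9, 1, 5, 53]
[9, 1, 5, 53]
[9, 1, 5, 53]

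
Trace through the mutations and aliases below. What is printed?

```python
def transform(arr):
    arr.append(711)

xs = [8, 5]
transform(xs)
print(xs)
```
[8, 5, 711]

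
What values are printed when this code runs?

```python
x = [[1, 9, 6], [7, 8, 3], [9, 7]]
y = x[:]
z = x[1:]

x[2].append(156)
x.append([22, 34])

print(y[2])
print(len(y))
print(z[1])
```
[9, 7, 156]
3
[9, 7, 156]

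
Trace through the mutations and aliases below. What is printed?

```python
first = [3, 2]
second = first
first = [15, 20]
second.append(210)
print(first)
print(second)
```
[15, 20]
[3, 2, 210]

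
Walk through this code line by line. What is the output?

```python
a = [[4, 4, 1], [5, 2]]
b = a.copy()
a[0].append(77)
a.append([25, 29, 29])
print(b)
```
[[4, 4, 1, 77], [5, 2]]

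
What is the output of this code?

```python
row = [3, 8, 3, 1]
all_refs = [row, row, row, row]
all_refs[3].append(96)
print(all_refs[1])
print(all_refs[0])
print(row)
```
[3, 8, 3, 1, 96]
[3, 8, 3, 1, 96]
[3, 8, 3, 1, 96]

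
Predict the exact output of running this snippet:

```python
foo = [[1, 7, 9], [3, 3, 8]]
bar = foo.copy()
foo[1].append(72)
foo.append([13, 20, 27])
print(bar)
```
[[1, 7, 9], [3, 3, 8, 72]]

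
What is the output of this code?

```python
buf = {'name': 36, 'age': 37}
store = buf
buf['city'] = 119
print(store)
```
{'name': 36, 'age': 37, 'city': 119}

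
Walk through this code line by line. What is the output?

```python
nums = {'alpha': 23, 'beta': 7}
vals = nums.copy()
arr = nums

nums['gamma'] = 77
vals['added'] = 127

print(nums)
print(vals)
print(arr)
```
{'alpha': 23, 'beta': 7, 'gamma': 77}
{'alpha': 23, 'beta': 7, 'added': 127}
{'alpha': 23, 'beta': 7, 'gamma': 77}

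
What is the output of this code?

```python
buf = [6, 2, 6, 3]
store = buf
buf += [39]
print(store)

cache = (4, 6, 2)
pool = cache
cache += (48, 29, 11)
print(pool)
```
[6, 2, 6, 3, 39]
(4, 6, 2)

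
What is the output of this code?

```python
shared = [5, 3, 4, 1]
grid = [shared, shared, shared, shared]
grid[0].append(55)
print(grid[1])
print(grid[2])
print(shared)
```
[5, 3, 4, 1, 55]
[5, 3, 4, 1, 55]
[5, 3, 4, 1, 55]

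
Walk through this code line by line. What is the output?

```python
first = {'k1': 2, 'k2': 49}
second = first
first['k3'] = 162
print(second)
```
{'k1': 2, 'k2': 49, 'k3': 162}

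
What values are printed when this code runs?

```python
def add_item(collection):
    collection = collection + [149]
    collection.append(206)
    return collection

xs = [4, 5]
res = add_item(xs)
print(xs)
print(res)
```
[4, 5]
[4, 5, 149, 206]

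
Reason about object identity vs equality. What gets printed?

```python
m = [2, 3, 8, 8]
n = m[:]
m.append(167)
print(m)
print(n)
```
[2, 3, 8, 8, 167]
[2, 3, 8, 8]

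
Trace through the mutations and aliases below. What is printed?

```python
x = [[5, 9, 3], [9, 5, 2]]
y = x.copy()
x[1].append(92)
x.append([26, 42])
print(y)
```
[[5, 9, 3], [9, 5, 2, 92]]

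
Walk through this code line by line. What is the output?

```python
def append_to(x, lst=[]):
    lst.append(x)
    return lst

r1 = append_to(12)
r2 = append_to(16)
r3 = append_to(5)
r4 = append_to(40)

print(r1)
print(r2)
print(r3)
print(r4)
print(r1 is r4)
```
[12, 16, 5, 40]
[12, 16, 5, 40]
[12, 16, 5, 40]
[12, 16, 5, 40]
True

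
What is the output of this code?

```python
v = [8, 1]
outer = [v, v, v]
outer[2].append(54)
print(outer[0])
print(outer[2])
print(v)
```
[8, 1, 54]
[8, 1, 54]
[8, 1, 54]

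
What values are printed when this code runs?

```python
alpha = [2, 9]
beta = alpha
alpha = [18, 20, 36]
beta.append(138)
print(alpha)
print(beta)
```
[18, 20, 36]
[2, 9, 138]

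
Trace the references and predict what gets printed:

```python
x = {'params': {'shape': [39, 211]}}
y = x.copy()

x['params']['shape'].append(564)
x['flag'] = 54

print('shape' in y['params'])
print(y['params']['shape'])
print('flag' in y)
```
True
[39, 211, 564]
False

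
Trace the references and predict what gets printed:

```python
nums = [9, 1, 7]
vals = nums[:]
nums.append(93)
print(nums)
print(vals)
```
[9, 1, 7, 93]
[9, 1, 7]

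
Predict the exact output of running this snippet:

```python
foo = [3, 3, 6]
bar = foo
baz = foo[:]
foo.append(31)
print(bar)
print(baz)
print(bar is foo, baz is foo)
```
[3, 3, 6, 31]
[3, 3, 6]
True False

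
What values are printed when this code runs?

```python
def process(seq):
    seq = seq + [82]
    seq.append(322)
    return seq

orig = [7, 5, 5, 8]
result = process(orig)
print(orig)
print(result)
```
[7, 5, 5, 8]
[7, 5, 5, 8, 82, 322]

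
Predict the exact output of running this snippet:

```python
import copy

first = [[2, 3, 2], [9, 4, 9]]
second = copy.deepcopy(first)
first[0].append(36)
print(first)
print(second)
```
[[2, 3, 2, 36], [9, 4, 9]]
[[2, 3, 2], [9, 4, 9]]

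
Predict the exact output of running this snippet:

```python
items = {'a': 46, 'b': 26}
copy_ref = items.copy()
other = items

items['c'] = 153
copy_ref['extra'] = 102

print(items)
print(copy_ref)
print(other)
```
{'a': 46, 'b': 26, 'c': 153}
{'a': 46, 'b': 26, 'extra': 102}
{'a': 46, 'b': 26, 'c': 153}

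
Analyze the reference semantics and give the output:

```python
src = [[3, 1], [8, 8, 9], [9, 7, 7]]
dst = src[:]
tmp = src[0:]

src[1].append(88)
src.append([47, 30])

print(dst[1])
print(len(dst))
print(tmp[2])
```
[8, 8, 9, 88]
3
[9, 7, 7]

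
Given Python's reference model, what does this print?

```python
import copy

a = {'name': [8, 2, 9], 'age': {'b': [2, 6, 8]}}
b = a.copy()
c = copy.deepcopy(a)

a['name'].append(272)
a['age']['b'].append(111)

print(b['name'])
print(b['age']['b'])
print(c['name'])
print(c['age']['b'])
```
[8, 2, 9, 272]
[2, 6, 8, 111]
[8, 2, 9]
[2, 6, 8]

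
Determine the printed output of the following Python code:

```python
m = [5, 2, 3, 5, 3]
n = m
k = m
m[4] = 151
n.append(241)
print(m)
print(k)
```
[5, 2, 3, 5, 151, 241]
[5, 2, 3, 5, 151, 241]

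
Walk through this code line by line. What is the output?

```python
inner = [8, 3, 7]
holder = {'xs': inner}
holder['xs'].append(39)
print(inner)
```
[8, 3, 7, 39]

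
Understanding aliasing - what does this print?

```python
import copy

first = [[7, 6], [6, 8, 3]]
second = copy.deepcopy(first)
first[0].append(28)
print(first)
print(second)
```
[[7, 6, 28], [6, 8, 3]]
[[7, 6], [6, 8, 3]]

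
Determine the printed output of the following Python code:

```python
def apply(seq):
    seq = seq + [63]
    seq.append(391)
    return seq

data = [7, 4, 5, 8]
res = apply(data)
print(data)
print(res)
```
[7, 4, 5, 8]
[7, 4, 5, 8, 63, 391]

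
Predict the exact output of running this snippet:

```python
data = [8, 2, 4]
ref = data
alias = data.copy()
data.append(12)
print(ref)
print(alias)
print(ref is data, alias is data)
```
[8, 2, 4, 12]
[8, 2, 4]
True False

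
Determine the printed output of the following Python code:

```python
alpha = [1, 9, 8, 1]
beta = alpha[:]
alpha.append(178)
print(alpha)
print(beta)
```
[1, 9, 8, 1, 178]
[1, 9, 8, 1]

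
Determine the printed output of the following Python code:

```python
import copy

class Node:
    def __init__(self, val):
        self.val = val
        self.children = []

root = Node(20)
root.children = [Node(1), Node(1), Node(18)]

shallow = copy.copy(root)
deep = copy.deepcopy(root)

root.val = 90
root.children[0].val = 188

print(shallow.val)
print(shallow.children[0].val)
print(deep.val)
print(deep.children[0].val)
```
20
188
20
1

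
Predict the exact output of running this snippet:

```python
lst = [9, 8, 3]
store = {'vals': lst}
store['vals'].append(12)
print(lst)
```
[9, 8, 3, 12]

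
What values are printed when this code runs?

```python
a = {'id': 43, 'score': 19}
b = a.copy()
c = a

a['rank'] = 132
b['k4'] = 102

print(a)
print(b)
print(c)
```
{'id': 43, 'score': 19, 'rank': 132}
{'id': 43, 'score': 19, 'k4': 102}
{'id': 43, 'score': 19, 'rank': 132}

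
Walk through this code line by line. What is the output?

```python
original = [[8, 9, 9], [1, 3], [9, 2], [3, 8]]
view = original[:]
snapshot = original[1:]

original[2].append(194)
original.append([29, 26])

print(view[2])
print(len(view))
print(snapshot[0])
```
[9, 2, 194]
4
[1, 3]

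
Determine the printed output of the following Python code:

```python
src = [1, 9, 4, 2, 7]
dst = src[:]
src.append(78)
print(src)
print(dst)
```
[1, 9, 4, 2, 7, 78]
[1, 9, 4, 2, 7]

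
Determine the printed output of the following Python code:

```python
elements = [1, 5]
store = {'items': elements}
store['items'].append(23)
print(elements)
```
[1, 5, 23]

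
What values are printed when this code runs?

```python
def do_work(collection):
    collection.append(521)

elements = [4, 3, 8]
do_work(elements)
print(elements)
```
[4, 3, 8, 521]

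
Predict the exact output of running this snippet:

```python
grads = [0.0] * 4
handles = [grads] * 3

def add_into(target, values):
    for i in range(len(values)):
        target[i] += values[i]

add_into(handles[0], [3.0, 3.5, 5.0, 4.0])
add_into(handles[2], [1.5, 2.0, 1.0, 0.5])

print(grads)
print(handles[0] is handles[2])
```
[4.5, 5.5, 6.0, 4.5]
True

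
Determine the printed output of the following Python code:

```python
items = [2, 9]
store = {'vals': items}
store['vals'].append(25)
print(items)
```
[2, 9, 25]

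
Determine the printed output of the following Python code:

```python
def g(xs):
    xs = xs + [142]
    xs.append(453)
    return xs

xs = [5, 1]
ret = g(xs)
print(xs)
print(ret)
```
[5, 1]
[5, 1, 142, 453]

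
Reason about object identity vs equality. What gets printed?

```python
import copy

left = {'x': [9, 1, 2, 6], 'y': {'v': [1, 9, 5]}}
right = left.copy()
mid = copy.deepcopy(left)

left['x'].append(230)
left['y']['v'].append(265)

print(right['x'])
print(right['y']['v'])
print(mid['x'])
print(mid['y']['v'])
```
[9, 1, 2, 6, 230]
[1, 9, 5, 265]
[9, 1, 2, 6]
[1, 9, 5]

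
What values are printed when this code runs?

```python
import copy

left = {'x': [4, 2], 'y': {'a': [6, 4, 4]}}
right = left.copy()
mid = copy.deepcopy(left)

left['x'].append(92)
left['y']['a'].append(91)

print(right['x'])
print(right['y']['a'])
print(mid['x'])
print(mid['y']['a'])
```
[4, 2, 92]
[6, 4, 4, 91]
[4, 2]
[6, 4, 4]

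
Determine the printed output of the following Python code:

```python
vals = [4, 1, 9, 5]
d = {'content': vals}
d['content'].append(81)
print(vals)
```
[4, 1, 9, 5, 81]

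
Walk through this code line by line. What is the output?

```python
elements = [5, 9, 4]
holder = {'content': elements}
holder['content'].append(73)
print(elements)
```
[5, 9, 4, 73]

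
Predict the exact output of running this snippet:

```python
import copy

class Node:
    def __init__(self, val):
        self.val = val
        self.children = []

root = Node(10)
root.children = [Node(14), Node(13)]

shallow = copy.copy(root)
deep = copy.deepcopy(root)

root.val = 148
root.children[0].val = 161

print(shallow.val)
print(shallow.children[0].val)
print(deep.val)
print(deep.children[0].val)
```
10
161
10
14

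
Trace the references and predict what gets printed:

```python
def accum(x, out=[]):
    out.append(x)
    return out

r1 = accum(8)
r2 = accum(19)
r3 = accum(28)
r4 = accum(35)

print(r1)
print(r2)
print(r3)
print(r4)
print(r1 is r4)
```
[8, 19, 28, 35]
[8, 19, 28, 35]
[8, 19, 28, 35]
[8, 19, 28, 35]
True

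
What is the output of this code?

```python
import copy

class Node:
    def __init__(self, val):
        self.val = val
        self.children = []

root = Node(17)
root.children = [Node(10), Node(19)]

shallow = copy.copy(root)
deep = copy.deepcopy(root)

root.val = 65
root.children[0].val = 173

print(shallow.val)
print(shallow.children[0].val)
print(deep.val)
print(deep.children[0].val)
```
17
173
17
10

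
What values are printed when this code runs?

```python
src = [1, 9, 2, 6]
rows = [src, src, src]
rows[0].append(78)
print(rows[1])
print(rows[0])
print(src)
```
[1, 9, 2, 6, 78]
[1, 9, 2, 6, 78]
[1, 9, 2, 6, 78]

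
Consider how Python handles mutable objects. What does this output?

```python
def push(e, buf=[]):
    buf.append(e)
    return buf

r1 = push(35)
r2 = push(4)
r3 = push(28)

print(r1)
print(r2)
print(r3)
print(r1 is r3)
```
[35, 4, 28]
[35, 4, 28]
[35, 4, 28]
True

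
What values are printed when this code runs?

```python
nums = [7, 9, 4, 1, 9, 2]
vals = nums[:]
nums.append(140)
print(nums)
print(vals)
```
[7, 9, 4, 1, 9, 2, 140]
[7, 9, 4, 1, 9, 2]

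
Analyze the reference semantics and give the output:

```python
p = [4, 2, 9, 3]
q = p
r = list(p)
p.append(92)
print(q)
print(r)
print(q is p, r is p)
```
[4, 2, 9, 3, 92]
[4, 2, 9, 3]
True False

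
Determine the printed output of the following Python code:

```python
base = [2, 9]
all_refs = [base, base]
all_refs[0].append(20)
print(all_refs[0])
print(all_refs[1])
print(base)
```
[2, 9, 20]
[2, 9, 20]
[2, 9, 20]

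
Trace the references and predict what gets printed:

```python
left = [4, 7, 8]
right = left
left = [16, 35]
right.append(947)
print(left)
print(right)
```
[16, 35]
[4, 7, 8, 947]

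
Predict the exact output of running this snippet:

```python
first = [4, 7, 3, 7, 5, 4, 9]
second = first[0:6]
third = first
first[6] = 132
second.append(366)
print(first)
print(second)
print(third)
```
[4, 7, 3, 7, 5, 4, 132]
[4, 7, 3, 7, 5, 4, 366]
[4, 7, 3, 7, 5, 4, 132]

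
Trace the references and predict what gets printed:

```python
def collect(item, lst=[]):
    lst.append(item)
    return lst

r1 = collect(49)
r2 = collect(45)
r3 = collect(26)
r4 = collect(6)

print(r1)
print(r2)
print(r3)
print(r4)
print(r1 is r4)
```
[49, 45, 26, 6]
[49, 45, 26, 6]
[49, 45, 26, 6]
[49, 45, 26, 6]
True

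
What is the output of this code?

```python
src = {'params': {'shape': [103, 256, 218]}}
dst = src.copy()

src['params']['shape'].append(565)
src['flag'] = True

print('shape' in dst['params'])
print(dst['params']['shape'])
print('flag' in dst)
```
True
[103, 256, 218, 565]
False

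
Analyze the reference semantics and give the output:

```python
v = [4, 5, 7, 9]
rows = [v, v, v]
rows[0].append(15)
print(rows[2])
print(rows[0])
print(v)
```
[4, 5, 7, 9, 15]
[4, 5, 7, 9, 15]
[4, 5, 7, 9, 15]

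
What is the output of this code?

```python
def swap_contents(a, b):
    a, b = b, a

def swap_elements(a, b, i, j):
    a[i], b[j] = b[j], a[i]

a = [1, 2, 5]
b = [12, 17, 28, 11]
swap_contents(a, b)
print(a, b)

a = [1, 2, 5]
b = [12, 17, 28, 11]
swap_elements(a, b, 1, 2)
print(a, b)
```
[1, 2, 5] [12, 17, 28, 11]
[1, 28, 5] [12, 17, 2, 11]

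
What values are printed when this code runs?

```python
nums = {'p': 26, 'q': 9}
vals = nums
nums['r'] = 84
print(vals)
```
{'p': 26, 'q': 9, 'r': 84}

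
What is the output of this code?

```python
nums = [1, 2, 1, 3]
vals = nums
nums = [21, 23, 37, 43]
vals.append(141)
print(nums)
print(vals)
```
[21, 23, 37, 43]
[1, 2, 1, 3, 141]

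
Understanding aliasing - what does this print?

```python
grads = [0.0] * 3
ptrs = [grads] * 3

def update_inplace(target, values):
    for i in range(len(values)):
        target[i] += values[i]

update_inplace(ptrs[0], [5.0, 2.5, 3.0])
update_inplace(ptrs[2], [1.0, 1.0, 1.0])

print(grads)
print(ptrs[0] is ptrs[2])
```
[6.0, 3.5, 4.0]
True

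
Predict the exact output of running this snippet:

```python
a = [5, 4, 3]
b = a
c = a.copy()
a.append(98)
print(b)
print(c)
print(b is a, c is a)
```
[5, 4, 3, 98]
[5, 4, 3]
True False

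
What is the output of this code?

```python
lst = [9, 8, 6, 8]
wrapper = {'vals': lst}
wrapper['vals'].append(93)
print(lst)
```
[9, 8, 6, 8, 93]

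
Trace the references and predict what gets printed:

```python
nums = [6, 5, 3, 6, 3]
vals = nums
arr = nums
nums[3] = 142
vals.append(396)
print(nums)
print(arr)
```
[6, 5, 3, 142, 3, 396]
[6, 5, 3, 142, 3, 396]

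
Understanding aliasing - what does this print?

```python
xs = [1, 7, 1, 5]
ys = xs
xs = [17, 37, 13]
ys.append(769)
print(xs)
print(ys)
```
[17, 37, 13]
[1, 7, 1, 5, 769]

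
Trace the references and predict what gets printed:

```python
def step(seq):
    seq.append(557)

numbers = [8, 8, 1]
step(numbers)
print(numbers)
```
[8, 8, 1, 557]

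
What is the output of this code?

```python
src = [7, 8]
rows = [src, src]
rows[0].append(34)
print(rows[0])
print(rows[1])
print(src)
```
[7, 8, 34]
[7, 8, 34]
[7, 8, 34]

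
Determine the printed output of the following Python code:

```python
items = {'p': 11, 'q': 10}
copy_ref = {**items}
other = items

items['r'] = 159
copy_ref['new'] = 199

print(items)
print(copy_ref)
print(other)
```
{'p': 11, 'q': 10, 'r': 159}
{'p': 11, 'q': 10, 'new': 199}
{'p': 11, 'q': 10, 'r': 159}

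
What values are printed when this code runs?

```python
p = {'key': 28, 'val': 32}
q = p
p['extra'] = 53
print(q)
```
{'key': 28, 'val': 32, 'extra': 53}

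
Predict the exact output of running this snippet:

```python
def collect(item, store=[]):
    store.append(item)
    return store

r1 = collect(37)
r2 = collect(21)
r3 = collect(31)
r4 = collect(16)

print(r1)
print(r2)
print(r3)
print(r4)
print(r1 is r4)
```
[37, 21, 31, 16]
[37, 21, 31, 16]
[37, 21, 31, 16]
[37, 21, 31, 16]
True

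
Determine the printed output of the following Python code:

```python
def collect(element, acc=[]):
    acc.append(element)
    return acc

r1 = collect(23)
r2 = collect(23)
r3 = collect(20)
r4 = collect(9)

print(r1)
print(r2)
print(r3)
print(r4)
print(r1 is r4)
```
[23, 23, 20, 9]
[23, 23, 20, 9]
[23, 23, 20, 9]
[23, 23, 20, 9]
True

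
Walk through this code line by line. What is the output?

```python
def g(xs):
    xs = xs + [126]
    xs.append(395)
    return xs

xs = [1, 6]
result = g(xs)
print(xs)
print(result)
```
[1, 6]
[1, 6, 126, 395]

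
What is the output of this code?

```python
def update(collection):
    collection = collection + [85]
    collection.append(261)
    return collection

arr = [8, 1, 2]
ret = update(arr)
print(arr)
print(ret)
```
[8, 1, 2]
[8, 1, 2, 85, 261]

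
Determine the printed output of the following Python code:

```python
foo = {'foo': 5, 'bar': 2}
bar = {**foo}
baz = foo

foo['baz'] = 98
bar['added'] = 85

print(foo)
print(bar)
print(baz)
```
{'foo': 5, 'bar': 2, 'baz': 98}
{'foo': 5, 'bar': 2, 'added': 85}
{'foo': 5, 'bar': 2, 'baz': 98}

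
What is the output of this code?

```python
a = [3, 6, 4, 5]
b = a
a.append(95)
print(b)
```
[3, 6, 4, 5, 95]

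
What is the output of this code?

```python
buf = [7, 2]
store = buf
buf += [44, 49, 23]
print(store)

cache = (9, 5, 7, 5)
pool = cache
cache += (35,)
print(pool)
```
[7, 2, 44, 49, 23]
(9, 5, 7, 5)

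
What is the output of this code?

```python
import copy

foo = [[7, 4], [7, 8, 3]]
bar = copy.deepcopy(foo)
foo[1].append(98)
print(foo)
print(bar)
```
[[7, 4], [7, 8, 3, 98]]
[[7, 4], [7, 8, 3]]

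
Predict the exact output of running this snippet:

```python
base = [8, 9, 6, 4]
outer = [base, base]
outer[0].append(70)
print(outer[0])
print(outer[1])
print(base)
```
[8, 9, 6, 4, 70]
[8, 9, 6, 4, 70]
[8, 9, 6, 4, 70]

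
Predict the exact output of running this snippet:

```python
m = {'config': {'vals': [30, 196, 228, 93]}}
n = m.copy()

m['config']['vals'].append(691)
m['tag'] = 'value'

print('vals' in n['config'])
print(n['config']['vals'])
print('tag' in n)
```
True
[30, 196, 228, 93, 691]
False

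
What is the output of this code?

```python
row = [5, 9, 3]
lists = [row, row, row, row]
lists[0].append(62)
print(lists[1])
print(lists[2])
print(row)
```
[5, 9, 3, 62]
[5, 9, 3, 62]
[5, 9, 3, 62]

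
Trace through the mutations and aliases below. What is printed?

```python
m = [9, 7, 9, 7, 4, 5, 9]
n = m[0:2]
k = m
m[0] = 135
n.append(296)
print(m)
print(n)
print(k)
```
[135, 7, 9, 7, 4, 5, 9]
[9, 7, 296]
[135, 7, 9, 7, 4, 5, 9]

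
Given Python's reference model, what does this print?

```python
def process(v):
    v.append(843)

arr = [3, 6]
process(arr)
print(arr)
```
[3, 6, 843]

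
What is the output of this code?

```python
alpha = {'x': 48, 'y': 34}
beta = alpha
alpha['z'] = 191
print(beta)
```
{'x': 48, 'y': 34, 'z': 191}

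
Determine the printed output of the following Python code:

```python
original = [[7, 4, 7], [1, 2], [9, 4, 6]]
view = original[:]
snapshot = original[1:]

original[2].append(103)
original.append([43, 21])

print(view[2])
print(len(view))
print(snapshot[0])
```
[9, 4, 6, 103]
3
[1, 2]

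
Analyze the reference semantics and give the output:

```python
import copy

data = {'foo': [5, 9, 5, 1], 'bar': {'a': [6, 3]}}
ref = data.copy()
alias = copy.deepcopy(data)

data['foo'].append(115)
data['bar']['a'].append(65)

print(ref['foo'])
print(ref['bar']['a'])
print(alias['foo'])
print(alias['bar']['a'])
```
[5, 9, 5, 1, 115]
[6, 3, 65]
[5, 9, 5, 1]
[6, 3]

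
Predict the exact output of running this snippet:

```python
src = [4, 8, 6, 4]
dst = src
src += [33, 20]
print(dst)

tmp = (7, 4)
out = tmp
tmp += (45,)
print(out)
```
[4, 8, 6, 4, 33, 20]
(7, 4)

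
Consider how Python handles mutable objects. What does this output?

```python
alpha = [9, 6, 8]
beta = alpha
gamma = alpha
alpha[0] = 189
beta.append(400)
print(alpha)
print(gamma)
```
[189, 6, 8, 400]
[189, 6, 8, 400]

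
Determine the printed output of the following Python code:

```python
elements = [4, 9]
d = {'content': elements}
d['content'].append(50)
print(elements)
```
[4, 9, 50]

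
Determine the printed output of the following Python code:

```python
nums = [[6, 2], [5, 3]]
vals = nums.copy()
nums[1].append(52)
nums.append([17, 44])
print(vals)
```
[[6, 2], [5, 3, 52]]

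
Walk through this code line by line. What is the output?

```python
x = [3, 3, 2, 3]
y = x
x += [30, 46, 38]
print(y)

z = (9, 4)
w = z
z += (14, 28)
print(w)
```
[3, 3, 2, 3, 30, 46, 38]
(9, 4)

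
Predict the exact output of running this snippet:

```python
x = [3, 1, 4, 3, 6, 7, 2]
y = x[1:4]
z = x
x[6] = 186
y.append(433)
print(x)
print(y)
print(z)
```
[3, 1, 4, 3, 6, 7, 186]
[1, 4, 3, 433]
[3, 1, 4, 3, 6, 7, 186]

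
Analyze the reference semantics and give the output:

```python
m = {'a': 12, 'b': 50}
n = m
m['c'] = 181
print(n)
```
{'a': 12, 'b': 50, 'c': 181}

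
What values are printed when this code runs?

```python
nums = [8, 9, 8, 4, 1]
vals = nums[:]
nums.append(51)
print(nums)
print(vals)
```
[8, 9, 8, 4, 1, 51]
[8, 9, 8, 4, 1]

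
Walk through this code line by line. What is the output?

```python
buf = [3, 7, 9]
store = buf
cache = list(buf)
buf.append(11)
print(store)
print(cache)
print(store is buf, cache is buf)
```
[3, 7, 9, 11]
[3, 7, 9]
True False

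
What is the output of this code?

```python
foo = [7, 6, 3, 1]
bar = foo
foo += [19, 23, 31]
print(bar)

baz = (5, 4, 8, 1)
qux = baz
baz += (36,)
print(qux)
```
[7, 6, 3, 1, 19, 23, 31]
(5, 4, 8, 1)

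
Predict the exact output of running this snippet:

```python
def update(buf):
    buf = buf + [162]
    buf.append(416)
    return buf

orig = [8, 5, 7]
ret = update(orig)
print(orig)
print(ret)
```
[8, 5, 7]
[8, 5, 7, 162, 416]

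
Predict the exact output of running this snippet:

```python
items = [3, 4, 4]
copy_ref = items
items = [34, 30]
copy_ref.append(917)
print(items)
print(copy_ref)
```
[34, 30]
[3, 4, 4, 917]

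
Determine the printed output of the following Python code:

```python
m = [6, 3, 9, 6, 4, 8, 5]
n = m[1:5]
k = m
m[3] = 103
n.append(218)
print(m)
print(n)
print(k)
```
[6, 3, 9, 103, 4, 8, 5]
[3, 9, 6, 4, 218]
[6, 3, 9, 103, 4, 8, 5]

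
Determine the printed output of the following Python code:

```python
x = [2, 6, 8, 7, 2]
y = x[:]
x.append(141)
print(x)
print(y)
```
[2, 6, 8, 7, 2, 141]
[2, 6, 8, 7, 2]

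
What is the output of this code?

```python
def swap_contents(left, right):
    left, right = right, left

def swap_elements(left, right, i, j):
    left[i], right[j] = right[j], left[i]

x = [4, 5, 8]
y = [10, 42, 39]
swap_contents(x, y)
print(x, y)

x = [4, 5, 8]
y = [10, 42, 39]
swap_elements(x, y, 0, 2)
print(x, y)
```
[4, 5, 8] [10, 42, 39]
[39, 5, 8] [10, 42, 4]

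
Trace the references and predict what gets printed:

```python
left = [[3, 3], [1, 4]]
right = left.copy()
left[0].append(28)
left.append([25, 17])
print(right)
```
[[3, 3, 28], [1, 4]]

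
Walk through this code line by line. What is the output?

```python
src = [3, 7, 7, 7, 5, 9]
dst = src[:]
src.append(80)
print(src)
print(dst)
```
[3, 7, 7, 7, 5, 9, 80]
[3, 7, 7, 7, 5, 9]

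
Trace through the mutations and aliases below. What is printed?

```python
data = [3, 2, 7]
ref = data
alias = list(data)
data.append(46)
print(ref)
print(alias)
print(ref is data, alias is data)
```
[3, 2, 7, 46]
[3, 2, 7]
True False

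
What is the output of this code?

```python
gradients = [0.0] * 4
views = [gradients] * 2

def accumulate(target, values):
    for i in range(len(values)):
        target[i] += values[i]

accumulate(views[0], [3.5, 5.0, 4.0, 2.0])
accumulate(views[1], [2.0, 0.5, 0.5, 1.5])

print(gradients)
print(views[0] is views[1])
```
[5.5, 5.5, 4.5, 3.5]
True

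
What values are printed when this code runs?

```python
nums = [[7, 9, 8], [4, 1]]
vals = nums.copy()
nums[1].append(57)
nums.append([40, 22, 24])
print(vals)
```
[[7, 9, 8], [4, 1, 57]]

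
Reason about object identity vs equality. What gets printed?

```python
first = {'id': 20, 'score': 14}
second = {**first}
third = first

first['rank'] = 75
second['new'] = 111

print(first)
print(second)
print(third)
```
{'id': 20, 'score': 14, 'rank': 75}
{'id': 20, 'score': 14, 'new': 111}
{'id': 20, 'score': 14, 'rank': 75}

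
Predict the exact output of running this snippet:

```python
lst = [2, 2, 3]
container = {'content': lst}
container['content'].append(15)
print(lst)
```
[2, 2, 3, 15]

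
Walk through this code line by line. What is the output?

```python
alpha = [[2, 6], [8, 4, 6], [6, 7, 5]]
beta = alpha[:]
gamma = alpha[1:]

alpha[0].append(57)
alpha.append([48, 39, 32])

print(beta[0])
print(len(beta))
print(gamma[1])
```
[2, 6, 57]
3
[6, 7, 5]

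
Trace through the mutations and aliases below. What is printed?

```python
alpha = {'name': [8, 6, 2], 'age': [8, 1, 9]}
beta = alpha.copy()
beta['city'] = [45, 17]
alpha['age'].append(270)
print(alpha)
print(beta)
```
{'name': [8, 6, 2], 'age': [8, 1, 9, 270]}
{'name': [8, 6, 2], 'age': [8, 1, 9, 270], 'city': [45, 17]}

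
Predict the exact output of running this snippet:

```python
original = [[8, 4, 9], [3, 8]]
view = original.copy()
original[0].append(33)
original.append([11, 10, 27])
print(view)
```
[[8, 4, 9, 33], [3, 8]]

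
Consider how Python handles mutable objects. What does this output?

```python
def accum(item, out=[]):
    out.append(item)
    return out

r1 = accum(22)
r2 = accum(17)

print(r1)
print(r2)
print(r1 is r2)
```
[22, 17]
[22, 17]
True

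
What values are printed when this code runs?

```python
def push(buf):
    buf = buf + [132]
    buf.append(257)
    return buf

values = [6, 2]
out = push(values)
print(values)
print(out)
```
[6, 2]
[6, 2, 132, 257]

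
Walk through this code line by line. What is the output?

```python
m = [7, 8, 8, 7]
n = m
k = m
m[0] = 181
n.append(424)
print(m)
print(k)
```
[181, 8, 8, 7, 424]
[181, 8, 8, 7, 424]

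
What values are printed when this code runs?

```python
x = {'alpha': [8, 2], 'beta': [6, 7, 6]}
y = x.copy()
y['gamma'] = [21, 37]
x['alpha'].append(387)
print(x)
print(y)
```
{'alpha': [8, 2, 387], 'beta': [6, 7, 6]}
{'alpha': [8, 2, 387], 'beta': [6, 7, 6], 'gamma': [21, 37]}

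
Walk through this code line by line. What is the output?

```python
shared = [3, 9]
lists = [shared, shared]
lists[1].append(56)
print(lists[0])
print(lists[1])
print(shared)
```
[3, 9, 56]
[3, 9, 56]
[3, 9, 56]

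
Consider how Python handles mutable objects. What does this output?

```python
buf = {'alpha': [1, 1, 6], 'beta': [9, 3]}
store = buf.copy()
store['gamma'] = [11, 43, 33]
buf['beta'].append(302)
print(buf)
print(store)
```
{'alpha': [1, 1, 6], 'beta': [9, 3, 302]}
{'alpha': [1, 1, 6], 'beta': [9, 3, 302], 'gamma': [11, 43, 33]}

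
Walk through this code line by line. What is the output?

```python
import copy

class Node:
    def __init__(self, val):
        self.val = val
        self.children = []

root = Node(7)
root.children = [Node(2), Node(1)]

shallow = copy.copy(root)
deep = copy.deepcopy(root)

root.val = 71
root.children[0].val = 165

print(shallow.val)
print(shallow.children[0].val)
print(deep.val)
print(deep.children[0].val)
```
7
165
7
2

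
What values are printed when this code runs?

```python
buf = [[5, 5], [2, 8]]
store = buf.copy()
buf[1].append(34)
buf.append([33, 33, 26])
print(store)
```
[[5, 5], [2, 8, 34]]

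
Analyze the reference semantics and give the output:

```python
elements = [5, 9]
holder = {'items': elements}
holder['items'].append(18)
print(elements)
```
[5, 9, 18]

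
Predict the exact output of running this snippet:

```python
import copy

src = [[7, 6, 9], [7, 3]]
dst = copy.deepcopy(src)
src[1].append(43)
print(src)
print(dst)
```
[[7, 6, 9], [7, 3, 43]]
[[7, 6, 9], [7, 3]]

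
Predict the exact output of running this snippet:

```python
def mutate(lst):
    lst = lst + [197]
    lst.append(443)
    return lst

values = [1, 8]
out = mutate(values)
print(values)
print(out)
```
[1, 8]
[1, 8, 197, 443]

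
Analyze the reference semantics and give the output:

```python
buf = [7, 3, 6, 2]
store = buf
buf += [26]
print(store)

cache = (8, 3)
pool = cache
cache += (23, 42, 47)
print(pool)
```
[7, 3, 6, 2, 26]
(8, 3)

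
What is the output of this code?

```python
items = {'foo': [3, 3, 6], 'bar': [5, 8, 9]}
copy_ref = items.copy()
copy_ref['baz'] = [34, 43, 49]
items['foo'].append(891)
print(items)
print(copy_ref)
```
{'foo': [3, 3, 6, 891], 'bar': [5, 8, 9]}
{'foo': [3, 3, 6, 891], 'bar': [5, 8, 9], 'baz': [34, 43, 49]}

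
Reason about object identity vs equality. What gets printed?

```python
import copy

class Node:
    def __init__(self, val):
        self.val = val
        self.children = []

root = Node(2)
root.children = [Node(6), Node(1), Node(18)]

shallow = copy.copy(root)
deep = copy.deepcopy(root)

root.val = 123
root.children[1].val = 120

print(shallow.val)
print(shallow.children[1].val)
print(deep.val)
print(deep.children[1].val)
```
2
120
2
1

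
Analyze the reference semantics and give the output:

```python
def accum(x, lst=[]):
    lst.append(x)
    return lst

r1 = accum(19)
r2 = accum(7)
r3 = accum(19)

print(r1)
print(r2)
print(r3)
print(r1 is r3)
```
[19, 7, 19]
[19, 7, 19]
[19, 7, 19]
True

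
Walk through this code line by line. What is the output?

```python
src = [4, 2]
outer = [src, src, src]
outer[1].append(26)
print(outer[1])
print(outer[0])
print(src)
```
[4, 2, 26]
[4, 2, 26]
[4, 2, 26]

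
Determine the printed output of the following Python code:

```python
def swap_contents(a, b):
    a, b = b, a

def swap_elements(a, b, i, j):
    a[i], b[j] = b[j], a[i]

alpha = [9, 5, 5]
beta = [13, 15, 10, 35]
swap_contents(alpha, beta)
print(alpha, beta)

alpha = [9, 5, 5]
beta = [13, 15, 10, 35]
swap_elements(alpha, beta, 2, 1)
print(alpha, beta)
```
[9, 5, 5] [13, 15, 10, 35]
[9, 5, 15] [13, 5, 10, 35]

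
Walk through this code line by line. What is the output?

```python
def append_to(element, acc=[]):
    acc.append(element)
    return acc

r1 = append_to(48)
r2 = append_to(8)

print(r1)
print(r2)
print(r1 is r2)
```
[48, 8]
[48, 8]
True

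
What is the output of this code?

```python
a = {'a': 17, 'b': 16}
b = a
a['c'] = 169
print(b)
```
{'a': 17, 'b': 16, 'c': 169}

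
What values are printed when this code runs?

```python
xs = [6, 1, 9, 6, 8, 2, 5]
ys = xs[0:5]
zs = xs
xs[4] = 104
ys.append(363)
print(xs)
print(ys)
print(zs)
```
[6, 1, 9, 6, 104, 2, 5]
[6, 1, 9, 6, 8, 363]
[6, 1, 9, 6, 104, 2, 5]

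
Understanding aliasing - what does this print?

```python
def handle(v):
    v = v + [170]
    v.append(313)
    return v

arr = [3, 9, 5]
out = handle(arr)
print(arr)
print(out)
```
[3, 9, 5]
[3, 9, 5, 170, 313]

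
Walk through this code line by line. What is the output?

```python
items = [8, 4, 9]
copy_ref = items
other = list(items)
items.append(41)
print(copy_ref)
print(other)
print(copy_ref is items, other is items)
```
[8, 4, 9, 41]
[8, 4, 9]
True False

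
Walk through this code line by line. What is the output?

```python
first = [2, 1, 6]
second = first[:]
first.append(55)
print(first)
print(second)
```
[2, 1, 6, 55]
[2, 1, 6]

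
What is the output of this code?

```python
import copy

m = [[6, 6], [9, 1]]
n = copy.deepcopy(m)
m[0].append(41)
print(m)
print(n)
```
[[6, 6, 41], [9, 1]]
[[6, 6], [9, 1]]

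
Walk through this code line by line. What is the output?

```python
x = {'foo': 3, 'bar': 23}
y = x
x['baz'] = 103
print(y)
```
{'foo': 3, 'bar': 23, 'baz': 103}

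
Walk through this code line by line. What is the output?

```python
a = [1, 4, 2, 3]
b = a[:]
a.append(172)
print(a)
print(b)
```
[1, 4, 2, 3, 172]
[1, 4, 2, 3]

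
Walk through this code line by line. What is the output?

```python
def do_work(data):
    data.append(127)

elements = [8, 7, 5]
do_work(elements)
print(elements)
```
[8, 7, 5, 127]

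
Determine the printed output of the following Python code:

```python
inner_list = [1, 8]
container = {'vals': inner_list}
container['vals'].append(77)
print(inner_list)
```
[1, 8, 77]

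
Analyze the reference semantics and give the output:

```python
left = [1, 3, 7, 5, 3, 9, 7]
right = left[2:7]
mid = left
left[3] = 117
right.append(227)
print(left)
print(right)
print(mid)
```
[1, 3, 7, 117, 3, 9, 7]
[7, 5, 3, 9, 7, 227]
[1, 3, 7, 117, 3, 9, 7]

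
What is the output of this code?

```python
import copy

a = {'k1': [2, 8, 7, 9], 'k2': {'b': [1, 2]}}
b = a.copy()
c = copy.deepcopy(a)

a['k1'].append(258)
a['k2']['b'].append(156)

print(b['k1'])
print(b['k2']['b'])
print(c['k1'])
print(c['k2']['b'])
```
[2, 8, 7, 9, 258]
[1, 2, 156]
[2, 8, 7, 9]
[1, 2]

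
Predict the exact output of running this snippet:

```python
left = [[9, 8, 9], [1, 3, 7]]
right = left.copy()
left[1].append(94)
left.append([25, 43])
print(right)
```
[[9, 8, 9], [1, 3, 7, 94]]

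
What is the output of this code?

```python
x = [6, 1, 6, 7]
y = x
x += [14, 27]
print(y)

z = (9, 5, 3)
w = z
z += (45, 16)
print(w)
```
[6, 1, 6, 7, 14, 27]
(9, 5, 3)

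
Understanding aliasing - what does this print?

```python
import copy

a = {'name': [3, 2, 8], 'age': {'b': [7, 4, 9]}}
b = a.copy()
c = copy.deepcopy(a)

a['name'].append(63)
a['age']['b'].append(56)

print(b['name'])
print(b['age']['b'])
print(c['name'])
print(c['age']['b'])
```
[3, 2, 8, 63]
[7, 4, 9, 56]
[3, 2, 8]
[7, 4, 9]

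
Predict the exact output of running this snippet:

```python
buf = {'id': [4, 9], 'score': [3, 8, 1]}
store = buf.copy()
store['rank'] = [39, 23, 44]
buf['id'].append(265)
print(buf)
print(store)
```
{'id': [4, 9, 265], 'score': [3, 8, 1]}
{'id': [4, 9, 265], 'score': [3, 8, 1], 'rank': [39, 23, 44]}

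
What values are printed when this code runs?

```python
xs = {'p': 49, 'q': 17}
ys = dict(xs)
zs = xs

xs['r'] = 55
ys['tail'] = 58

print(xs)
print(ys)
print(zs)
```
{'p': 49, 'q': 17, 'r': 55}
{'p': 49, 'q': 17, 'tail': 58}
{'p': 49, 'q': 17, 'r': 55}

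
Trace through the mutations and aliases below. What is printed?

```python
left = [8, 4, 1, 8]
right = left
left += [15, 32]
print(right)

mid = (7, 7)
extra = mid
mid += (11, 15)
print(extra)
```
[8, 4, 1, 8, 15, 32]
(7, 7)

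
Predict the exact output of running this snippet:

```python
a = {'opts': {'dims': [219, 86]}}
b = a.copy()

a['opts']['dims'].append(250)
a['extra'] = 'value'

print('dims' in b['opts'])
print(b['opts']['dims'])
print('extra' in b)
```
True
[219, 86, 250]
False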